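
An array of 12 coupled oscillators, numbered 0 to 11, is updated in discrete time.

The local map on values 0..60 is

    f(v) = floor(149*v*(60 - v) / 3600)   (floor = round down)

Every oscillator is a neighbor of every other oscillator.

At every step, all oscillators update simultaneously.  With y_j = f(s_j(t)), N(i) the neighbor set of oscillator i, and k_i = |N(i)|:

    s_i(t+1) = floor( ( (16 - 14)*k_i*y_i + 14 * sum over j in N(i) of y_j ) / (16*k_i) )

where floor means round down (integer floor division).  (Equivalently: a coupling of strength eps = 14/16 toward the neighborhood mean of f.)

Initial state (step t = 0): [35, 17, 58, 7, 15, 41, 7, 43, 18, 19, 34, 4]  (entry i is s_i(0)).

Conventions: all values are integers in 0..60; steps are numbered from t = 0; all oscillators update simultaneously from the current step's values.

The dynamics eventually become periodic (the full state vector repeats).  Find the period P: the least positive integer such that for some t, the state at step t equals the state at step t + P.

Answer: 2
Key observation: The state at step 2, [35, 35, 35, 35, 35, 35, 35, 35, 35, 35, 35, 35], reappears at step 4 — and no state repeats earlier — so the cycle the system enters has period 2.

Derivation:
t=0: [35, 17, 58, 7, 15, 41, 7, 43, 18, 19, 34, 4]
t=1: [25, 24, 23, 24, 24, 25, 24, 24, 25, 25, 25, 24]
t=2: [35, 35, 35, 35, 35, 35, 35, 35, 35, 35, 35, 35]
t=3: [36, 36, 36, 36, 36, 36, 36, 36, 36, 36, 36, 36]
t=4: [35, 35, 35, 35, 35, 35, 35, 35, 35, 35, 35, 35]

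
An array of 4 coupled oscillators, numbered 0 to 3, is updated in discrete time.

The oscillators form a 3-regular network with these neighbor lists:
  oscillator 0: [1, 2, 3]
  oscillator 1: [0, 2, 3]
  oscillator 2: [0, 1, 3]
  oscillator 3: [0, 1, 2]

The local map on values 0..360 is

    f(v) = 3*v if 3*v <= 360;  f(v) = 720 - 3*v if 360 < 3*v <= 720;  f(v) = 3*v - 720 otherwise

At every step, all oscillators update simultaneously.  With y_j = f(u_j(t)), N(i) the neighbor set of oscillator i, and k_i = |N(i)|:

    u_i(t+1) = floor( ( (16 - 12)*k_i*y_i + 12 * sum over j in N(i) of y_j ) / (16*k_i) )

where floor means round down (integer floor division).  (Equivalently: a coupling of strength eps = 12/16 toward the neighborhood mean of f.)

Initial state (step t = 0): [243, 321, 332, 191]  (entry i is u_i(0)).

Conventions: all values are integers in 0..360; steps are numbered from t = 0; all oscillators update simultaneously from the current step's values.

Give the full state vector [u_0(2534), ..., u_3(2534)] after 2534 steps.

Simulating step by step:
t=0: [243, 321, 332, 191]
t=1: [168, 168, 168, 168]
t=2: [216, 216, 216, 216]
t=3: [72, 72, 72, 72]
t=4: [216, 216, 216, 216]

Answer: [216, 216, 216, 216]
Key observation: The state at step 2, [216, 216, 216, 216], reappears at step 4: the system is in a cycle of period 2 from step 2 on.  Therefore the state at step 2534 equals the state at step 2 + ((2534 - 2) mod 2) = 2, which is [216, 216, 216, 216].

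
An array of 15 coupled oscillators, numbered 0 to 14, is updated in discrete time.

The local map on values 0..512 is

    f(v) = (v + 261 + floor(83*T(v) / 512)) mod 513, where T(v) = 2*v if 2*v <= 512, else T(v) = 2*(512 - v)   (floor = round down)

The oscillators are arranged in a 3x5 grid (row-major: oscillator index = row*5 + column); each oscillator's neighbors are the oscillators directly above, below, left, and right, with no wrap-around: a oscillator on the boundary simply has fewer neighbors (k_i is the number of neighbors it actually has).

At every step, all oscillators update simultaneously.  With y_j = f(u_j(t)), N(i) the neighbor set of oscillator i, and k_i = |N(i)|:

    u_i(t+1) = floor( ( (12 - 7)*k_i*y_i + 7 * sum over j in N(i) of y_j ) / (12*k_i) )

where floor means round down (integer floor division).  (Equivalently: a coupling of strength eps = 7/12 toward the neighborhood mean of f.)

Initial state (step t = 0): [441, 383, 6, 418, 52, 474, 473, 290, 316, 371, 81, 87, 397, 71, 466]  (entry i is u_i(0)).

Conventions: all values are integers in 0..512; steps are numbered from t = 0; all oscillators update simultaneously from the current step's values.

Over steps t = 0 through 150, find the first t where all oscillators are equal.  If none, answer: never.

Simulating step by step:
t=0: [441, 383, 6, 418, 52, 474, 473, 290, 316, 371, 81, 87, 397, 71, 466]  (not all equal)
t=1: [206, 210, 204, 222, 242, 255, 227, 163, 173, 201, 331, 308, 239, 252, 246]  (not all equal)
t=2: [40, 27, 113, 129, 44, 75, 123, 288, 293, 128, 117, 99, 158, 155, 58]  (not all equal)
t=3: [321, 346, 333, 343, 384, 373, 344, 251, 255, 328, 392, 417, 383, 372, 401]  (not all equal)
t=4: [145, 141, 130, 137, 153, 157, 146, 112, 111, 142, 179, 177, 157, 154, 164]  (not all equal)
t=5: [455, 446, 432, 437, 452, 468, 454, 427, 426, 449, 488, 482, 461, 456, 465]  (not all equal)
t=6: [221, 215, 207, 208, 215, 228, 220, 208, 207, 216, 238, 233, 222, 219, 223]  (not all equal)
t=7: [40, 32, 24, 24, 29, 48, 39, 27, 26, 33, 56, 51, 39, 36, 38]  (not all equal)
t=8: [313, 304, 294, 293, 298, 321, 312, 299, 297, 302, 329, 323, 311, 306, 308]  (not all equal)
t=9: [124, 119, 114, 112, 115, 129, 124, 117, 115, 117, 133, 129, 123, 120, 120]  (not all equal)
t=10: [424, 419, 412, 410, 412, 429, 424, 416, 413, 415, 433, 429, 422, 418, 417]  (not all equal)
t=11: [200, 197, 193, 191, 192, 202, 199, 195, 193, 193, 204, 202, 198, 195, 195]  (not all equal)
t=12: [11, 8, 3, 1, 1, 14, 11, 6, 3, 3, 16, 13, 9, 6, 5]  (not all equal)
t=13: [275, 271, 265, 262, 262, 278, 274, 268, 264, 264, 279, 277, 271, 267, 266]  (not all equal)
t=14: [99, 97, 93, 91, 91, 100, 98, 95, 92, 92, 101, 100, 96, 94, 93]  (not all equal)
t=15: [391, 388, 384, 381, 381, 392, 390, 386, 382, 382, 393, 391, 388, 384, 383]  (not all equal)
t=16: [177, 176, 173, 171, 171, 178, 176, 174, 172, 171, 178, 177, 175, 173, 172]  (not all equal)
t=17: [495, 493, 490, 487, 487, 495, 494, 491, 488, 487, 495, 494, 492, 489, 488]  (not all equal)
t=18: [247, 246, 245, 243, 243, 247, 246, 245, 243, 243, 247, 247, 245, 244, 243]  (not all equal)
t=19: [74, 73, 71, 69, 69, 74, 73, 71, 69, 69, 75, 74, 72, 70, 69]  (not all equal)
t=20: [357, 356, 354, 352, 352, 358, 357, 355, 352, 352, 358, 357, 355, 353, 352]  (not all equal)
t=21: [154, 154, 152, 151, 151, 155, 154, 153, 151, 151, 155, 154, 153, 151, 151]  (not all equal)
t=22: [464, 463, 462, 460, 460, 465, 464, 462, 460, 460, 465, 464, 462, 460, 460]  (not all equal)
t=23: [227, 226, 225, 224, 224, 227, 226, 225, 224, 224, 227, 227, 225, 224, 224]  (not all equal)
t=24: [47, 46, 45, 44, 44, 47, 47, 45, 44, 44, 48, 47, 45, 44, 44]  (not all equal)
t=25: [322, 321, 320, 319, 319, 323, 322, 320, 319, 319, 323, 322, 320, 319, 319]  (not all equal)
t=26: [131, 130, 129, 129, 129, 131, 130, 130, 129, 129, 131, 131, 130, 129, 129]  (not all equal)
t=27: [433, 432, 431, 431, 431, 433, 433, 432, 431, 431, 434, 433, 432, 431, 431]  (not all equal)
t=28: [205, 205, 205, 205, 205, 206, 205, 205, 205, 205, 206, 206, 205, 205, 205]  (not all equal)
t=29: [19, 19, 19, 19, 19, 19, 19, 19, 19, 19, 20, 19, 19, 19, 19]  (not all equal)
t=30: [286, 286, 286, 286, 286, 286, 286, 286, 286, 286, 286, 286, 286, 286, 286]  (all equal)

Answer: 30
Key observation: Synchronization is absorbing here: once all oscillators are equal they stay equal, and step 30 is the first all-equal step.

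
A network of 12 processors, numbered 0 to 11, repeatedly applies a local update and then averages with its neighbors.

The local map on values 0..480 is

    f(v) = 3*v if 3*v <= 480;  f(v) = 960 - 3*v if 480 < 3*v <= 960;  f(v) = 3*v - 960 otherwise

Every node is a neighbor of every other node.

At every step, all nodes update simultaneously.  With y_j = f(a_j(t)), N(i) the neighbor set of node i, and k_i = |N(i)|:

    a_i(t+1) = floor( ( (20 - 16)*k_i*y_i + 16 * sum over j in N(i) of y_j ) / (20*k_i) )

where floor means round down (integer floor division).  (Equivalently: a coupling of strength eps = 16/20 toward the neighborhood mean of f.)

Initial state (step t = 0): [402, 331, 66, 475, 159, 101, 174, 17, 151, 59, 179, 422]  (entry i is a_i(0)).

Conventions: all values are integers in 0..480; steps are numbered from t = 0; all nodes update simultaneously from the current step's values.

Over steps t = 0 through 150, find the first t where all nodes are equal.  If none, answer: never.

Answer: 6
Key observation: Synchronization is absorbing here: once all nodes are equal they stay equal, and step 6 is the first all-equal step.

Derivation:
t=0: [402, 331, 66, 475, 159, 101, 174, 17, 151, 59, 179, 422]  (not all equal)
t=1: [290, 263, 284, 318, 320, 298, 315, 266, 317, 282, 313, 298]  (not all equal)
t=2: [71, 81, 73, 60, 60, 68, 62, 80, 61, 74, 62, 68]  (not all equal)
t=3: [206, 209, 206, 201, 201, 204, 202, 209, 202, 207, 202, 204]  (not all equal)
t=4: [346, 345, 346, 348, 348, 346, 347, 345, 347, 345, 347, 346]  (not all equal)
t=5: [78, 78, 78, 79, 79, 78, 79, 78, 79, 78, 79, 78]  (not all equal)
t=6: [235, 235, 235, 235, 235, 235, 235, 235, 235, 235, 235, 235]  (all equal)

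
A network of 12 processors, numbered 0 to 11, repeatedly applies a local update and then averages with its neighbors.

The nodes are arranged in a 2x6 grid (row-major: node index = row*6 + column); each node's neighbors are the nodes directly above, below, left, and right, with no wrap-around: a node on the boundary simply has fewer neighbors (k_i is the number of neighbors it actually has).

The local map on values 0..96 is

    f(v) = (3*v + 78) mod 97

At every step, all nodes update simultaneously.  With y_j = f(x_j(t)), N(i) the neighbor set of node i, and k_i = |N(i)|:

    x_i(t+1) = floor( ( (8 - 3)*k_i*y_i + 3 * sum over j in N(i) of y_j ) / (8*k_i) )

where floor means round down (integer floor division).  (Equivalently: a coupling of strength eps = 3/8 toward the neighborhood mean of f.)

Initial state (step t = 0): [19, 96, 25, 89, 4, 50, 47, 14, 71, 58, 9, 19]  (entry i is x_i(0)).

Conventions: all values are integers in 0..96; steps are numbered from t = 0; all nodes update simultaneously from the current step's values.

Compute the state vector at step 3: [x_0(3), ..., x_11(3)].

Answer: [60, 48, 30, 41, 19, 20, 46, 55, 68, 67, 61, 58]

Derivation:
t=0: [19, 96, 25, 89, 4, 50, 47, 14, 71, 58, 9, 19]
t=1: [42, 61, 51, 59, 68, 45, 27, 26, 17, 44, 28, 31]
t=2: [30, 55, 43, 55, 73, 42, 51, 57, 34, 29, 62, 62]
t=3: [60, 48, 30, 41, 19, 20, 46, 55, 68, 67, 61, 58]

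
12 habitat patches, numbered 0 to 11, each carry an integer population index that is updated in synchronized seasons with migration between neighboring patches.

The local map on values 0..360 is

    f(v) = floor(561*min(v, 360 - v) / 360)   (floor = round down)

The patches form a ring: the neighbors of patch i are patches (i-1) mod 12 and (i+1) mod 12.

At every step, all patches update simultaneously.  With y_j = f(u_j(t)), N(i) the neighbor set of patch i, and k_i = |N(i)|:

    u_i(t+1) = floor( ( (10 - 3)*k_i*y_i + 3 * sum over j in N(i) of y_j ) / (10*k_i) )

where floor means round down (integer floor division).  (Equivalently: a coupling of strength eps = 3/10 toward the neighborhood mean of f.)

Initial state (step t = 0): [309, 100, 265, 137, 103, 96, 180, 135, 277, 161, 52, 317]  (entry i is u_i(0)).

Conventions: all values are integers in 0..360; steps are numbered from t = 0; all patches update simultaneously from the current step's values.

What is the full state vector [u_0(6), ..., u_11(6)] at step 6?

Answer: [232, 242, 252, 250, 252, 254, 234, 251, 260, 246, 216, 230]

Derivation:
t=0: [309, 100, 265, 137, 103, 96, 180, 135, 277, 161, 52, 317]
t=1: [88, 142, 158, 195, 166, 170, 249, 208, 159, 206, 104, 70]
t=2: [145, 212, 243, 255, 258, 249, 195, 228, 244, 228, 165, 121]
t=3: [220, 222, 186, 165, 160, 182, 236, 209, 187, 209, 238, 203]
t=4: [221, 223, 260, 257, 254, 260, 211, 233, 258, 233, 204, 232]
t=5: [213, 204, 164, 160, 162, 168, 215, 196, 169, 198, 229, 208]
t=6: [232, 242, 252, 250, 252, 254, 234, 251, 260, 246, 216, 230]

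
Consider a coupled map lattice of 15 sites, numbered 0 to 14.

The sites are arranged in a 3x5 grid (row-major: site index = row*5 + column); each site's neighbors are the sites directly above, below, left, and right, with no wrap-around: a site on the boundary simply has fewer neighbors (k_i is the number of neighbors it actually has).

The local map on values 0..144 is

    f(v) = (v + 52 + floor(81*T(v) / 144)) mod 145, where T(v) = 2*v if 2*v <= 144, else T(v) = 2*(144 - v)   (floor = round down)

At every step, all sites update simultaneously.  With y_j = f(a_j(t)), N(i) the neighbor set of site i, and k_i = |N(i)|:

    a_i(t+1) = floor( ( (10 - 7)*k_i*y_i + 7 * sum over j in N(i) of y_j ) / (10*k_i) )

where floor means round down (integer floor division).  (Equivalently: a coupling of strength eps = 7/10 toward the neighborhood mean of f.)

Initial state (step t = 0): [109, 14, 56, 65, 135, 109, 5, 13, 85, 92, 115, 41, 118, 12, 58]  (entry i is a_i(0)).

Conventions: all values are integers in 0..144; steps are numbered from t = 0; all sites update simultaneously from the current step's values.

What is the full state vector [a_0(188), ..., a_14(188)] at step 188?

Answer: [23, 23, 23, 23, 23, 23, 23, 23, 23, 23, 23, 23, 23, 23, 23]
Key observation: The state at step 13, [55, 55, 55, 55, 55, 55, 55, 55, 55, 55, 55, 55, 55, 55, 55], reappears at step 19: the system is in a cycle of period 6 from step 13 on.  Therefore the state at step 188 equals the state at step 13 + ((188 - 13) mod 6) = 14, which is [23, 23, 23, 23, 23, 23, 23, 23, 23, 23, 23, 23, 23, 23, 23].

Derivation:
t=0: [109, 14, 56, 65, 135, 109, 5, 13, 85, 92, 115, 41, 118, 12, 58]
t=1: [64, 57, 55, 45, 51, 56, 80, 58, 62, 49, 84, 81, 85, 56, 55]
t=2: [31, 37, 20, 18, 9, 45, 42, 40, 23, 21, 46, 58, 44, 35, 19]
t=3: [81, 121, 111, 88, 86, 61, 94, 99, 108, 90, 12, 42, 68, 82, 105]
t=4: [48, 55, 55, 56, 57, 55, 67, 54, 56, 56, 85, 85, 74, 54, 56]
t=5: [18, 25, 23, 25, 26, 33, 36, 33, 24, 26, 45, 56, 41, 32, 24]
t=6: [106, 105, 107, 103, 106, 87, 104, 118, 110, 105, 52, 70, 104, 116, 110]
t=7: [56, 55, 55, 55, 55, 47, 55, 55, 54, 55, 44, 46, 54, 54, 54]
t=8: [17, 23, 23, 22, 23, 13, 16, 22, 22, 22, 3, 11, 17, 21, 21]
t=9: [89, 93, 99, 98, 98, 77, 87, 94, 97, 98, 71, 76, 89, 94, 96]
t=10: [57, 57, 56, 56, 56, 57, 58, 56, 56, 56, 58, 57, 57, 56, 56]
t=11: [28, 28, 26, 26, 26, 28, 28, 27, 26, 26, 28, 28, 27, 26, 26]
t=12: [111, 110, 108, 107, 107, 111, 110, 108, 107, 107, 111, 110, 109, 107, 107]
t=13: [55, 55, 55, 55, 55, 55, 55, 55, 55, 55, 55, 55, 55, 55, 55]
t=14: [23, 23, 23, 23, 23, 23, 23, 23, 23, 23, 23, 23, 23, 23, 23]
t=15: [100, 100, 100, 100, 100, 100, 100, 100, 100, 100, 100, 100, 100, 100, 100]
t=16: [56, 56, 56, 56, 56, 56, 56, 56, 56, 56, 56, 56, 56, 56, 56]
t=17: [26, 26, 26, 26, 26, 26, 26, 26, 26, 26, 26, 26, 26, 26, 26]
t=18: [107, 107, 107, 107, 107, 107, 107, 107, 107, 107, 107, 107, 107, 107, 107]
t=19: [55, 55, 55, 55, 55, 55, 55, 55, 55, 55, 55, 55, 55, 55, 55]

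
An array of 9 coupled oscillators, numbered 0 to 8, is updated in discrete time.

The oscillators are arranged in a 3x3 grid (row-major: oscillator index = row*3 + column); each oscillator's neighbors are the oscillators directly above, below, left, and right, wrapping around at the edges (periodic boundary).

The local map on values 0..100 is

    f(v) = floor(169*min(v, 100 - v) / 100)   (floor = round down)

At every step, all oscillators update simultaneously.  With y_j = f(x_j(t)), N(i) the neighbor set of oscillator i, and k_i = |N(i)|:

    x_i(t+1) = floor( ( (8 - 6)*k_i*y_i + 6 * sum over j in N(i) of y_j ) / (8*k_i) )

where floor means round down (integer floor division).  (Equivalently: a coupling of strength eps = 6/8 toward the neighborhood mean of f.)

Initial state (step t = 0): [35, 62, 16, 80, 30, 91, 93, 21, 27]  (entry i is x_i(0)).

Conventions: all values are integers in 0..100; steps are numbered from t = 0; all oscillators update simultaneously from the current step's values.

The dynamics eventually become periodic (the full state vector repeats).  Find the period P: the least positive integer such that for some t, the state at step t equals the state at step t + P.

Answer: 4
Key observation: The state at step 21, [76, 76, 76, 76, 76, 76, 76, 76, 76], reappears at step 25 — and no state repeats earlier — so the cycle the system enters has period 4.

Derivation:
t=0: [35, 62, 16, 80, 30, 91, 93, 21, 27]
t=1: [40, 48, 41, 33, 40, 32, 35, 40, 27]
t=2: [66, 70, 63, 60, 64, 57, 58, 64, 57]
t=3: [60, 57, 62, 65, 61, 66, 65, 62, 67]
t=4: [64, 66, 63, 61, 63, 59, 60, 63, 59]
t=5: [62, 60, 63, 64, 62, 65, 64, 63, 66]
t=6: [62, 64, 61, 61, 62, 60, 60, 62, 59]
t=7: [64, 63, 65, 65, 64, 66, 65, 64, 66]
t=8: [59, 60, 59, 59, 59, 58, 59, 59, 58]
t=9: [68, 68, 69, 69, 68, 69, 69, 68, 69]
t=10: [52, 53, 52, 52, 53, 52, 52, 53, 52]
t=11: [80, 79, 80, 80, 79, 80, 80, 79, 80]
t=12: [33, 34, 33, 33, 34, 33, 33, 34, 33]
t=13: [55, 56, 55, 55, 56, 55, 55, 56, 55]
t=14: [75, 74, 75, 75, 74, 75, 75, 74, 75]
t=15: [42, 42, 42, 42, 42, 42, 42, 42, 42]
t=16: [70, 70, 70, 70, 70, 70, 70, 70, 70]
t=17: [50, 50, 50, 50, 50, 50, 50, 50, 50]
t=18: [84, 84, 84, 84, 84, 84, 84, 84, 84]
t=19: [27, 27, 27, 27, 27, 27, 27, 27, 27]
t=20: [45, 45, 45, 45, 45, 45, 45, 45, 45]
t=21: [76, 76, 76, 76, 76, 76, 76, 76, 76]
t=22: [40, 40, 40, 40, 40, 40, 40, 40, 40]
t=23: [67, 67, 67, 67, 67, 67, 67, 67, 67]
t=24: [55, 55, 55, 55, 55, 55, 55, 55, 55]
t=25: [76, 76, 76, 76, 76, 76, 76, 76, 76]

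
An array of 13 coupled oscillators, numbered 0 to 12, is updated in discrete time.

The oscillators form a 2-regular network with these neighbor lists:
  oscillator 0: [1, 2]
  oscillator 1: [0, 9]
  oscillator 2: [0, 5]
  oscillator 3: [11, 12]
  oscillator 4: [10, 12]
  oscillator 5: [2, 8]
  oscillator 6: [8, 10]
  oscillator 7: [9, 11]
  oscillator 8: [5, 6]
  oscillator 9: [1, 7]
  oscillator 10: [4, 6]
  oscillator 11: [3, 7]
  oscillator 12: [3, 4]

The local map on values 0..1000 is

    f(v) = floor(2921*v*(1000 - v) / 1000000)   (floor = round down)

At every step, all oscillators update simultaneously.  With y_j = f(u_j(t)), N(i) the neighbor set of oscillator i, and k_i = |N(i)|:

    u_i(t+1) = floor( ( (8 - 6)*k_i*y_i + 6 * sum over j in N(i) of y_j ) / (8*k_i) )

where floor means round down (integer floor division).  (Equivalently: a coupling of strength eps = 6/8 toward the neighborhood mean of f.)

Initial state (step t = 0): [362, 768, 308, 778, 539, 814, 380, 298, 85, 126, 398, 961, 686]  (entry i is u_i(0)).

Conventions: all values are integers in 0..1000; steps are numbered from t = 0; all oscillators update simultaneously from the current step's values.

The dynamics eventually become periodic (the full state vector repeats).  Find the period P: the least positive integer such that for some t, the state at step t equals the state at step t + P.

Simulating step by step:
t=0: [362, 768, 308, 778, 539, 814, 380, 298, 85, 126, 398, 961, 686]
t=1: [596, 503, 574, 402, 679, 428, 519, 314, 480, 504, 704, 445, 618]
t=2: [717, 719, 710, 704, 645, 719, 683, 701, 723, 692, 663, 679, 674]
t=3: [594, 602, 593, 630, 651, 591, 621, 624, 604, 606, 650, 616, 638]
t=4: [702, 700, 704, 681, 667, 702, 682, 691, 696, 693, 672, 684, 672]
t=5: [610, 615, 610, 636, 644, 612, 631, 625, 621, 618, 641, 629, 641]
t=6: [692, 691, 693, 676, 671, 691, 679, 684, 686, 687, 673, 680, 672]
t=7: [622, 624, 622, 639, 642, 624, 635, 631, 629, 627, 640, 635, 641]
t=8: [685, 684, 685, 674, 671, 683, 676, 680, 681, 682, 673, 676, 672]
t=9: [630, 631, 630, 641, 642, 632, 638, 635, 635, 633, 641, 638, 642]
t=10: [680, 679, 679, 672, 671, 678, 674, 676, 676, 678, 672, 674, 671]
t=11: [635, 636, 636, 642, 643, 637, 641, 639, 639, 637, 642, 641, 643]
t=12: [676, 676, 676, 671, 670, 674, 672, 673, 673, 674, 671, 672, 670]
t=13: [639, 639, 639, 644, 644, 640, 643, 642, 642, 640, 644, 643, 644]
t=14: [673, 672, 672, 669, 669, 672, 670, 671, 671, 672, 669, 670, 669]
t=15: [642, 642, 642, 645, 646, 643, 645, 644, 644, 643, 645, 645, 646]
t=16: [671, 670, 670, 667, 667, 670, 668, 669, 669, 670, 667, 668, 667]
t=17: [644, 644, 644, 647, 648, 645, 647, 646, 646, 645, 647, 647, 648]
t=18: [669, 668, 668, 666, 666, 668, 667, 667, 667, 668, 666, 667, 666]
t=19: [646, 646, 646, 648, 649, 647, 648, 647, 647, 647, 648, 648, 649]
t=20: [667, 667, 667, 665, 665, 667, 666, 666, 666, 667, 665, 666, 665]
t=21: [648, 648, 648, 649, 650, 648, 649, 648, 648, 648, 649, 649, 650]
t=22: [666, 666, 666, 664, 664, 666, 665, 665, 665, 666, 664, 665, 664]
t=23: [649, 649, 649, 650, 651, 649, 650, 649, 649, 649, 650, 650, 651]
t=24: [665, 665, 665, 663, 663, 665, 664, 664, 664, 665, 663, 664, 663]
t=25: [650, 650, 650, 651, 652, 650, 651, 650, 650, 650, 651, 651, 652]
t=26: [664, 664, 664, 662, 662, 664, 663, 663, 663, 664, 662, 663, 662]
t=27: [651, 651, 651, 652, 653, 651, 652, 651, 651, 651, 652, 652, 653]
t=28: [663, 663, 663, 661, 661, 663, 662, 662, 662, 663, 661, 662, 661]
t=29: [652, 652, 652, 653, 654, 652, 653, 652, 652, 652, 653, 653, 654]
t=30: [662, 662, 662, 660, 660, 662, 661, 661, 661, 662, 660, 661, 660]
t=31: [653, 653, 653, 654, 655, 653, 654, 653, 653, 653, 654, 654, 655]
t=32: [661, 661, 661, 660, 660, 661, 660, 660, 660, 661, 660, 660, 660]
t=33: [654, 654, 654, 655, 655, 654, 655, 654, 654, 654, 655, 655, 655]
t=34: [660, 660, 660, 660, 660, 660, 660, 660, 660, 660, 660, 660, 660]
t=35: [655, 655, 655, 655, 655, 655, 655, 655, 655, 655, 655, 655, 655]
t=36: [660, 660, 660, 660, 660, 660, 660, 660, 660, 660, 660, 660, 660]

Answer: 2
Key observation: The state at step 34, [660, 660, 660, 660, 660, 660, 660, 660, 660, 660, 660, 660, 660], reappears at step 36 — and no state repeats earlier — so the cycle the system enters has period 2.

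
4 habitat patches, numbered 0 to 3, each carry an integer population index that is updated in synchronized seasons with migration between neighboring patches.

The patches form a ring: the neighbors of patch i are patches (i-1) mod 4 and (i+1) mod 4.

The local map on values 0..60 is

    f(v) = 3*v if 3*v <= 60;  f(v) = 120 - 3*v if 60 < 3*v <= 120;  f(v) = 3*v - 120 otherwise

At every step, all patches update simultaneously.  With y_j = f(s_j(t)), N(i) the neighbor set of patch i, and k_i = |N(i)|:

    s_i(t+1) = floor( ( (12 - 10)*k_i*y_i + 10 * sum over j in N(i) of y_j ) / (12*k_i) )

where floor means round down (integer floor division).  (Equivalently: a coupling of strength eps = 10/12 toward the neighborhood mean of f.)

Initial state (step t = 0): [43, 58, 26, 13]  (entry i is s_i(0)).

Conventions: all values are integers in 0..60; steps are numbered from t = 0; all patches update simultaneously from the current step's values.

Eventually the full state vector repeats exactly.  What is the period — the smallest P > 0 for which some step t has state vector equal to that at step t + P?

Answer: 4
Key observation: The state at step 8, [56, 40, 56, 40], reappears at step 12 — and no state repeats earlier — so the cycle the system enters has period 4.

Derivation:
t=0: [43, 58, 26, 13]
t=1: [40, 30, 45, 27]
t=2: [28, 11, 31, 12]
t=3: [34, 31, 33, 32]
t=4: [24, 20, 24, 20]
t=5: [58, 50, 58, 50]
t=6: [34, 50, 34, 50]
t=7: [28, 20, 28, 20]
t=8: [56, 40, 56, 40]
t=9: [8, 40, 8, 40]
t=10: [4, 20, 4, 20]
t=11: [52, 20, 52, 20]
t=12: [56, 40, 56, 40]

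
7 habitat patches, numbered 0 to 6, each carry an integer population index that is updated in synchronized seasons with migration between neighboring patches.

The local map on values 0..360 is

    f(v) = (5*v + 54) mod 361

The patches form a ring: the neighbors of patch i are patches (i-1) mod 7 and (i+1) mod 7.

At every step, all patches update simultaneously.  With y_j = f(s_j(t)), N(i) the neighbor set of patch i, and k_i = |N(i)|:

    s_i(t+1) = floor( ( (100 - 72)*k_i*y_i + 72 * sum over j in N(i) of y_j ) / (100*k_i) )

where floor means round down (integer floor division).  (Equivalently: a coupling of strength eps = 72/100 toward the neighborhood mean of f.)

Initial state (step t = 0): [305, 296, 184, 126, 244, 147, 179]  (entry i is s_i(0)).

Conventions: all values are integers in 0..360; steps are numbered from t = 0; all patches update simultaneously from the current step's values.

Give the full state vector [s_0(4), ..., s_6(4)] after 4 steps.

Answer: [144, 228, 195, 189, 77, 84, 54]

Derivation:
t=0: [305, 296, 184, 126, 244, 147, 179]
t=1: [151, 164, 219, 249, 193, 169, 136]
t=2: [83, 97, 150, 191, 224, 160, 98]
t=3: [160, 118, 190, 142, 176, 135, 137]
t=4: [144, 228, 195, 189, 77, 84, 54]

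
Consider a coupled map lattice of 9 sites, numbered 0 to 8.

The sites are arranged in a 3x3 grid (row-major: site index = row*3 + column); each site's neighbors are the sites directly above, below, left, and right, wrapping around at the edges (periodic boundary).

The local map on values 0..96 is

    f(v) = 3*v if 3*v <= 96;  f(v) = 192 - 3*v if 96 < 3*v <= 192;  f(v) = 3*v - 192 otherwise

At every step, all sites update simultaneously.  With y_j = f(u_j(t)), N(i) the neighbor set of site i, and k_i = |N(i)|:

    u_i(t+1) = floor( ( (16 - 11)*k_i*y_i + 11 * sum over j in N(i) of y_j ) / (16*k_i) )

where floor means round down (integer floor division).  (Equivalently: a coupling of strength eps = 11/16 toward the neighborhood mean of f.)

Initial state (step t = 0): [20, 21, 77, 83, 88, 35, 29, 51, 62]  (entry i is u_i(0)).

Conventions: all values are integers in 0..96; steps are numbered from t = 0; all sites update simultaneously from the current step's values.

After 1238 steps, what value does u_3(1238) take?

Simulating step by step:
t=0: [20, 21, 77, 83, 88, 35, 29, 51, 62]
t=1: [61, 55, 49, 70, 64, 57, 55, 51, 45]
t=2: [22, 24, 33, 15, 18, 27, 29, 31, 40]
t=3: [71, 75, 79, 63, 66, 70, 74, 78, 83]
t=4: [25, 29, 36, 13, 18, 24, 30, 34, 41]
t=5: [75, 79, 78, 62, 66, 64, 75, 79, 79]
t=6: [31, 35, 34, 14, 18, 17, 32, 36, 34]
t=7: [83, 82, 83, 63, 62, 63, 83, 82, 83]
t=8: [47, 46, 47, 22, 21, 22, 47, 46, 47]
t=9: [54, 54, 54, 60, 60, 60, 54, 54, 54]
t=10: [26, 26, 26, 18, 18, 18, 26, 26, 26]
t=11: [73, 73, 73, 62, 62, 62, 73, 73, 73]
t=12: [23, 23, 23, 13, 13, 13, 23, 23, 23]
t=13: [63, 63, 63, 49, 49, 49, 63, 63, 63]
t=14: [10, 10, 10, 30, 30, 30, 10, 10, 10]
t=15: [40, 40, 40, 69, 69, 69, 40, 40, 40]
t=16: [62, 62, 62, 34, 34, 34, 62, 62, 62]
t=17: [20, 20, 20, 61, 61, 61, 20, 20, 20]
t=18: [51, 51, 51, 26, 26, 26, 51, 51, 51]
t=19: [45, 45, 45, 64, 64, 64, 45, 45, 45]
t=20: [47, 47, 47, 19, 19, 19, 47, 47, 47]
t=21: [52, 52, 52, 54, 54, 54, 52, 52, 52]
t=22: [34, 34, 34, 32, 32, 32, 34, 34, 34]
t=23: [91, 91, 91, 93, 93, 93, 91, 91, 91]
t=24: [82, 82, 82, 84, 84, 84, 82, 82, 82]
t=25: [55, 55, 55, 57, 57, 57, 55, 55, 55]
t=26: [25, 25, 25, 23, 23, 23, 25, 25, 25]
t=27: [73, 73, 73, 71, 71, 71, 73, 73, 73]
t=28: [25, 25, 25, 23, 23, 23, 25, 25, 25]

Answer: u_3(1238) = 23
Key observation: The state at step 26, [25, 25, 25, 23, 23, 23, 25, 25, 25], reappears at step 28: the system is in a cycle of period 2 from step 26 on.  Therefore the state at step 1238 equals the state at step 26 + ((1238 - 26) mod 2) = 26, which is [25, 25, 25, 23, 23, 23, 25, 25, 25].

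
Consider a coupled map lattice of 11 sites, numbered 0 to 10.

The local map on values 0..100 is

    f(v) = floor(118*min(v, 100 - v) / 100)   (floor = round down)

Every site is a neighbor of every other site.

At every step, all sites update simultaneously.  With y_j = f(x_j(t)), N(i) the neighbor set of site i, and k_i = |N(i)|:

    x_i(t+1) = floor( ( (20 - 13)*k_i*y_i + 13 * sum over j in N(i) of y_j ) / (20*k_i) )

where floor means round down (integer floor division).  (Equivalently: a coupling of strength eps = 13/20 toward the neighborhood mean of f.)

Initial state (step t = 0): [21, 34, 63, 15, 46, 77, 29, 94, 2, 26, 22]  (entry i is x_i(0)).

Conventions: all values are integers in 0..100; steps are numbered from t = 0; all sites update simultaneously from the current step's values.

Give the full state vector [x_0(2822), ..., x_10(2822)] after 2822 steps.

Answer: [57, 57, 57, 57, 57, 57, 57, 57, 57, 57, 57]
Key observation: The state at step 5, [48, 48, 48, 48, 48, 48, 48, 48, 48, 48, 48], reappears at step 11: the system is in a cycle of period 6 from step 5 on.  Therefore the state at step 2822 equals the state at step 5 + ((2822 - 5) mod 6) = 8, which is [57, 57, 57, 57, 57, 57, 57, 57, 57, 57, 57].

Derivation:
t=0: [21, 34, 63, 15, 46, 77, 29, 94, 2, 26, 22]
t=1: [26, 31, 31, 24, 35, 27, 29, 21, 20, 28, 26]
t=2: [31, 32, 32, 30, 34, 31, 32, 29, 29, 31, 31]
t=3: [36, 36, 36, 35, 37, 36, 36, 35, 35, 36, 36]
t=4: [41, 41, 41, 41, 42, 41, 41, 41, 41, 41, 41]
t=5: [48, 48, 48, 48, 48, 48, 48, 48, 48, 48, 48]
t=6: [56, 56, 56, 56, 56, 56, 56, 56, 56, 56, 56]
t=7: [51, 51, 51, 51, 51, 51, 51, 51, 51, 51, 51]
t=8: [57, 57, 57, 57, 57, 57, 57, 57, 57, 57, 57]
t=9: [50, 50, 50, 50, 50, 50, 50, 50, 50, 50, 50]
t=10: [59, 59, 59, 59, 59, 59, 59, 59, 59, 59, 59]
t=11: [48, 48, 48, 48, 48, 48, 48, 48, 48, 48, 48]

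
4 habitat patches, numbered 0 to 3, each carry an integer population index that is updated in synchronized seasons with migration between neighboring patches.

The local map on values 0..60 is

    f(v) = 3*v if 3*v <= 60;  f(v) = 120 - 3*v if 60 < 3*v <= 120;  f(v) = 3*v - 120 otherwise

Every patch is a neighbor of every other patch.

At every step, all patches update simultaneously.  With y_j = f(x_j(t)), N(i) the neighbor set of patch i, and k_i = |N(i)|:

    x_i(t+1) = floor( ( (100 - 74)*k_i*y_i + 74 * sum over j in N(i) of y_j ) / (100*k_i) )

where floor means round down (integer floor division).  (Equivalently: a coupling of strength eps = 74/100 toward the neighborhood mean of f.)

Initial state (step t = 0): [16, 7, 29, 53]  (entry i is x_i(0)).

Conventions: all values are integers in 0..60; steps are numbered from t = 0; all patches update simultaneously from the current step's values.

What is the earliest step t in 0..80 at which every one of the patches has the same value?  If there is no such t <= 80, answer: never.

Simulating step by step:
t=0: [16, 7, 29, 53]  (not all equal)
t=1: [35, 35, 35, 35]  (all equal)

Answer: 1
Key observation: Synchronization is absorbing here: once all patches are equal they stay equal, and step 1 is the first all-equal step.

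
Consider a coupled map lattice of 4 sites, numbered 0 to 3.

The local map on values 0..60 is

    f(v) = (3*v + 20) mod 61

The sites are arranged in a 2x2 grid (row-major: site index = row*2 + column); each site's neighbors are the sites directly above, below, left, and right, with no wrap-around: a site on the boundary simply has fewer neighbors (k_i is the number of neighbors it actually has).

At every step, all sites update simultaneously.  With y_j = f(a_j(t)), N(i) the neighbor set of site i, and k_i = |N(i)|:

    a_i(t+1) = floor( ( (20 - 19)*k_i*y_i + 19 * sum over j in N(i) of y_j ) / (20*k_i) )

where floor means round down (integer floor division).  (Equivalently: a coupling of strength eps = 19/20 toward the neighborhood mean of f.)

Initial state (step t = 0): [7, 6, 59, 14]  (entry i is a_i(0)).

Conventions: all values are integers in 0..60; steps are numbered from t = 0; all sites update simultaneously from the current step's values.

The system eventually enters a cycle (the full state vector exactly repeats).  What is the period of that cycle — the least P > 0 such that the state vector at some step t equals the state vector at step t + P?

Simulating step by step:
t=0: [7, 6, 59, 14]
t=1: [26, 21, 20, 24]
t=2: [21, 33, 33, 21]
t=3: [56, 23, 23, 56]
t=4: [26, 6, 6, 26]
t=5: [37, 37, 37, 37]
t=6: [9, 9, 9, 9]
t=7: [47, 47, 47, 47]
t=8: [39, 39, 39, 39]
t=9: [15, 15, 15, 15]
t=10: [4, 4, 4, 4]
t=11: [32, 32, 32, 32]
t=12: [55, 55, 55, 55]
t=13: [2, 2, 2, 2]
t=14: [26, 26, 26, 26]
t=15: [37, 37, 37, 37]

Answer: 10
Key observation: The state at step 5, [37, 37, 37, 37], reappears at step 15 — and no state repeats earlier — so the cycle the system enters has period 10.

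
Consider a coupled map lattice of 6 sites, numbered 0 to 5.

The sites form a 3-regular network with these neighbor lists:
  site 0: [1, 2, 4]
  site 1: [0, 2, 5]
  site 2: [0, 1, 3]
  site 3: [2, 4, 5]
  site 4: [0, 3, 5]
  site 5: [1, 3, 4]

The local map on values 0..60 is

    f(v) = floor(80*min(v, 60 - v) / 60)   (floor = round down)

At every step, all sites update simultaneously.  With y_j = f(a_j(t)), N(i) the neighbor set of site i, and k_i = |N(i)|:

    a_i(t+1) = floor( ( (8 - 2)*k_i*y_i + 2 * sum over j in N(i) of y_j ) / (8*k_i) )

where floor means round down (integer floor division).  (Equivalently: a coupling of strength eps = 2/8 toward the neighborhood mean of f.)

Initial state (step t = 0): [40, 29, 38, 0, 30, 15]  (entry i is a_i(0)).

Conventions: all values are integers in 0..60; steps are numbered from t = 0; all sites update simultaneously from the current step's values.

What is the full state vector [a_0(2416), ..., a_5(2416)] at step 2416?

Answer: [35, 33, 33, 32, 33, 32]
Key observation: The state at step 7, [33, 35, 35, 36, 35, 36], reappears at step 9: the system is in a cycle of period 2 from step 7 on.  Therefore the state at step 2416 equals the state at step 7 + ((2416 - 7) mod 2) = 8, which is [35, 33, 33, 32, 33, 32].

Derivation:
t=0: [40, 29, 38, 0, 30, 15]
t=1: [28, 34, 27, 7, 33, 21]
t=2: [36, 33, 33, 15, 33, 27]
t=3: [33, 35, 34, 24, 34, 34]
t=4: [35, 33, 33, 32, 34, 33]
t=5: [33, 35, 35, 36, 34, 35]
t=6: [35, 33, 33, 32, 33, 33]
t=7: [33, 35, 35, 36, 35, 36]
t=8: [35, 33, 33, 32, 33, 32]
t=9: [33, 35, 35, 36, 35, 36]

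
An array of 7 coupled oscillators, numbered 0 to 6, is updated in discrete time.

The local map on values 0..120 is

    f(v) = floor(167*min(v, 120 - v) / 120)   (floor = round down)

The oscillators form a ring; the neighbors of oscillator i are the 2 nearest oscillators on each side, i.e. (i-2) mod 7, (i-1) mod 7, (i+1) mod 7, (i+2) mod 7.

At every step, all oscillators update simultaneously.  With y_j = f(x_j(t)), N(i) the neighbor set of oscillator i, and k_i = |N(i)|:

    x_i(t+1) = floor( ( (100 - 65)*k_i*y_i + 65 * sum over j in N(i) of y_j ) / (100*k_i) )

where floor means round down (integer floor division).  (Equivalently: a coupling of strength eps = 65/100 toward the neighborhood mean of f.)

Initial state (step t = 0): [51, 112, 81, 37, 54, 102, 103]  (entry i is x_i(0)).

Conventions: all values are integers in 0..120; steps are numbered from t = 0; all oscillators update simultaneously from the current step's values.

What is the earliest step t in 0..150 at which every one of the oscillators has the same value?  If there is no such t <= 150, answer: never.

Simulating step by step:
t=0: [51, 112, 81, 37, 54, 102, 103]  (not all equal)
t=1: [42, 36, 52, 44, 51, 44, 37]  (not all equal)
t=2: [58, 56, 64, 62, 64, 60, 56]  (not all equal)
t=3: [79, 77, 77, 79, 78, 80, 78]  (not all equal)
t=4: [57, 58, 58, 57, 57, 56, 57]  (not all equal)
t=5: [79, 79, 79, 79, 78, 78, 78]  (not all equal)
t=6: [57, 57, 57, 57, 57, 57, 57]  (all equal)

Answer: 6
Key observation: Synchronization is absorbing here: once all oscillators are equal they stay equal, and step 6 is the first all-equal step.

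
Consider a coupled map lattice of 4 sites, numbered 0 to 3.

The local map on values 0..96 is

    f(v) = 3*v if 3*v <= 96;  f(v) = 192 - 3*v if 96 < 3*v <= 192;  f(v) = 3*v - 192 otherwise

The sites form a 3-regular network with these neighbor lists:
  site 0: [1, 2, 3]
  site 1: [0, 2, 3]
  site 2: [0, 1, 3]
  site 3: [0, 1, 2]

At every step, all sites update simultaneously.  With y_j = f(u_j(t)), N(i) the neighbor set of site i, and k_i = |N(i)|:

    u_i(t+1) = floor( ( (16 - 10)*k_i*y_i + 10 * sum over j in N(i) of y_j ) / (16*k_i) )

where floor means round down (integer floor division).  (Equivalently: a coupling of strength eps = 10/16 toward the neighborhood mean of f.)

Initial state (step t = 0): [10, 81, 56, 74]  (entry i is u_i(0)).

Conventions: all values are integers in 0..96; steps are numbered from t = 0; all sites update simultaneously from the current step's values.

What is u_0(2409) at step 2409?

Answer: u_0(2409) = 24
Key observation: The state at step 15, [24, 25, 24, 24], reappears at step 17: the system is in a cycle of period 2 from step 15 on.  Therefore the state at step 2409 equals the state at step 15 + ((2409 - 15) mod 2) = 15, which is [24, 25, 24, 24].

Derivation:
t=0: [10, 81, 56, 74]
t=1: [33, 36, 32, 33]
t=2: [91, 90, 92, 91]
t=3: [81, 80, 81, 81]
t=4: [50, 49, 50, 50]
t=5: [42, 43, 42, 42]
t=6: [65, 64, 65, 65]
t=7: [2, 1, 2, 2]
t=8: [5, 4, 5, 5]
t=9: [14, 13, 14, 14]
t=10: [41, 40, 41, 41]
t=11: [69, 70, 69, 69]
t=12: [15, 16, 15, 15]
t=13: [45, 46, 45, 45]
t=14: [56, 55, 56, 56]
t=15: [24, 25, 24, 24]
t=16: [72, 73, 72, 72]
t=17: [24, 25, 24, 24]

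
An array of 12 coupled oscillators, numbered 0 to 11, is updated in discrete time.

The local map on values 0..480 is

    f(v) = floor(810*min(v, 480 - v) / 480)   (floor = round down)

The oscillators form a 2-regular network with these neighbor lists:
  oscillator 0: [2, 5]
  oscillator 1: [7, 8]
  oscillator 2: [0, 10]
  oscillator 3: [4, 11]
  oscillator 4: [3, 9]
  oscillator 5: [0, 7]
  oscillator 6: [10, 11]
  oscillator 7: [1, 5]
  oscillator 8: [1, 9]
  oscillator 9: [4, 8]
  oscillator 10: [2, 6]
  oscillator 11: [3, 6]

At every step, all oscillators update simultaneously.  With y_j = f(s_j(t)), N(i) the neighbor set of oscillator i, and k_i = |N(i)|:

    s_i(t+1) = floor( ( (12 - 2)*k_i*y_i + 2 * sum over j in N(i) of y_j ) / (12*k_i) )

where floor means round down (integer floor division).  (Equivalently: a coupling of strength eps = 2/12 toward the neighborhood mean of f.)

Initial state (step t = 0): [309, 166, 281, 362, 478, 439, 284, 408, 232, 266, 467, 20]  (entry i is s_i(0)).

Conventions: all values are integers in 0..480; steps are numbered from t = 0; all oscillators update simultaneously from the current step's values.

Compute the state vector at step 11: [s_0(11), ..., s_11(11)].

Simulating step by step:
t=0: [309, 166, 281, 362, 478, 439, 284, 408, 232, 266, 467, 20]
t=1: [273, 276, 304, 168, 49, 91, 279, 129, 379, 333, 72, 71]
t=2: [328, 318, 286, 252, 112, 174, 302, 222, 191, 227, 153, 151]
t=3: [265, 285, 315, 356, 221, 296, 292, 358, 323, 361, 267, 268]
t=4: [350, 313, 291, 234, 344, 305, 323, 224, 264, 219, 348, 341]
t=5: [233, 296, 301, 366, 254, 295, 258, 363, 357, 356, 233, 249]
t=6: [378, 292, 317, 224, 350, 309, 376, 216, 215, 223, 383, 371]
t=7: [190, 324, 257, 348, 245, 284, 174, 353, 359, 361, 173, 198]
t=8: [325, 254, 364, 245, 365, 319, 296, 227, 208, 216, 298, 321]
t=9: [256, 378, 209, 368, 225, 279, 306, 373, 354, 348, 297, 282]
t=10: [372, 176, 350, 216, 350, 329, 297, 192, 209, 234, 310, 318]
t=11: [191, 303, 221, 344, 245, 253, 303, 315, 350, 375, 282, 283]

Answer: [191, 303, 221, 344, 245, 253, 303, 315, 350, 375, 282, 283]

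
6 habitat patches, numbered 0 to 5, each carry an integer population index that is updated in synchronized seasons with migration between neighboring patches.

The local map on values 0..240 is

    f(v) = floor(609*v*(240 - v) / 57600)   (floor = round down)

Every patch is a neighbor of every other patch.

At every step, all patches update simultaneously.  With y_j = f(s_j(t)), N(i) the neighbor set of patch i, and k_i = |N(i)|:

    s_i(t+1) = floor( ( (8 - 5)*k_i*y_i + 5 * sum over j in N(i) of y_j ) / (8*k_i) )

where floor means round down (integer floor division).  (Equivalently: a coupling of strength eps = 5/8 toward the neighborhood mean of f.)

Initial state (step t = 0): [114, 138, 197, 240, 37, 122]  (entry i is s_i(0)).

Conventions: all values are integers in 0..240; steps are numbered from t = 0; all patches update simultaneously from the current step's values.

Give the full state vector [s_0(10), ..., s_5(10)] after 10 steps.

Answer: [145, 145, 145, 145, 145, 145]

Derivation:
t=0: [114, 138, 197, 240, 37, 122]
t=1: [115, 114, 99, 77, 97, 115]
t=2: [147, 147, 146, 142, 146, 147]
t=3: [144, 144, 144, 145, 144, 144]
t=4: [145, 145, 145, 145, 145, 145]
t=5: [145, 145, 145, 145, 145, 145]
t=6: [145, 145, 145, 145, 145, 145]
t=7: [145, 145, 145, 145, 145, 145]
t=8: [145, 145, 145, 145, 145, 145]
t=9: [145, 145, 145, 145, 145, 145]
t=10: [145, 145, 145, 145, 145, 145]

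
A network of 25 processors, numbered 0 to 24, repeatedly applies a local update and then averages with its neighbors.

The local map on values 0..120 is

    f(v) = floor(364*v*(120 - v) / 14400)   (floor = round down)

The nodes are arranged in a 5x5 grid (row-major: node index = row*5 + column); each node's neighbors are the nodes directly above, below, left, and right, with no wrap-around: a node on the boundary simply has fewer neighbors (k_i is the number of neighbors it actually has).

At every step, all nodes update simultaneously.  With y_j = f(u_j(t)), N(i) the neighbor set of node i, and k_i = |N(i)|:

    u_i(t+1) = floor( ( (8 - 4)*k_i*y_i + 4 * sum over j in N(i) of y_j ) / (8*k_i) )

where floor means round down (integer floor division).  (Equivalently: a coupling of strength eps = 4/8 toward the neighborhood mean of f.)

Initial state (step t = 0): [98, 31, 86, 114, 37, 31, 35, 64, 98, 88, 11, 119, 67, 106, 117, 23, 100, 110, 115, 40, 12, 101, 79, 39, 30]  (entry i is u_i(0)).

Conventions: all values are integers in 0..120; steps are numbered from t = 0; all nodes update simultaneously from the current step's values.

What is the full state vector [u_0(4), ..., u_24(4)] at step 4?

Simulating step by step:
t=0: [98, 31, 86, 114, 37, 31, 35, 64, 98, 88, 11, 119, 67, 106, 117, 23, 100, 110, 115, 40, 12, 101, 79, 39, 30]
t=1: [61, 68, 65, 42, 60, 61, 66, 81, 53, 58, 36, 32, 64, 39, 35, 46, 41, 42, 34, 55, 42, 51, 66, 66, 73]
t=2: [89, 89, 86, 86, 88, 87, 86, 84, 85, 87, 79, 77, 83, 80, 80, 82, 81, 82, 79, 84, 84, 86, 88, 86, 88]
t=3: [69, 70, 72, 73, 71, 73, 74, 75, 75, 73, 79, 80, 78, 79, 78, 78, 78, 77, 78, 76, 75, 74, 72, 73, 72]
t=4: [87, 87, 86, 86, 86, 85, 85, 85, 84, 85, 81, 81, 82, 81, 82, 82, 82, 83, 82, 83, 84, 85, 86, 85, 86]

Answer: [87, 87, 86, 86, 86, 85, 85, 85, 84, 85, 81, 81, 82, 81, 82, 82, 82, 83, 82, 83, 84, 85, 86, 85, 86]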